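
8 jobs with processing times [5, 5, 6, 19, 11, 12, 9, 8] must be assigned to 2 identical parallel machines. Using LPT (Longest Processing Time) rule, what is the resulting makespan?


Sort jobs in decreasing order (LPT): [19, 12, 11, 9, 8, 6, 5, 5]
Assign each job to the least loaded machine:
  Machine 1: jobs [19, 9, 6, 5], load = 39
  Machine 2: jobs [12, 11, 8, 5], load = 36
Makespan = max load = 39

39


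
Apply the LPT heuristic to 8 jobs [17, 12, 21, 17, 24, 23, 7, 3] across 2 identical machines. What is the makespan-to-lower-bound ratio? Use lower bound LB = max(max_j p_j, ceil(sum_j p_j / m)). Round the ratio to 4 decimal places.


LPT order: [24, 23, 21, 17, 17, 12, 7, 3]
Machine loads after assignment: [61, 63]
LPT makespan = 63
Lower bound = max(max_job, ceil(total/2)) = max(24, 62) = 62
Ratio = 63 / 62 = 1.0161

1.0161


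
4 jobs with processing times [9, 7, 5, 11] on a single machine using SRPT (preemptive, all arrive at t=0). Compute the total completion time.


Since all jobs arrive at t=0, SRPT equals SPT ordering.
SPT order: [5, 7, 9, 11]
Completion times:
  Job 1: p=5, C=5
  Job 2: p=7, C=12
  Job 3: p=9, C=21
  Job 4: p=11, C=32
Total completion time = 5 + 12 + 21 + 32 = 70

70


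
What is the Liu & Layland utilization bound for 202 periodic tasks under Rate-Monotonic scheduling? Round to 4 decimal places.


Compute 2^(1/202) = 1.0034373158
Subtract 1: 1.0034373158 - 1 = 0.0034373158
Multiply by n: 202 * 0.0034373158 = 0.6943377916
Round to 4 dp: 0.6943

0.6943


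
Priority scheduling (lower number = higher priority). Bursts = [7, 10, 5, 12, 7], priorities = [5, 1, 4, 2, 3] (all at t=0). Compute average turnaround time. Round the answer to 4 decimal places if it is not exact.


Sort by priority (ascending = highest first):
Order: [(1, 10), (2, 12), (3, 7), (4, 5), (5, 7)]
Completion times:
  Priority 1, burst=10, C=10
  Priority 2, burst=12, C=22
  Priority 3, burst=7, C=29
  Priority 4, burst=5, C=34
  Priority 5, burst=7, C=41
Average turnaround = 136/5 = 27.2

27.2


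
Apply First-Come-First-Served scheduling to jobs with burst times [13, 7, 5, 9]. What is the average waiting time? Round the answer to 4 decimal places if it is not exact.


FCFS order (as given): [13, 7, 5, 9]
Waiting times:
  Job 1: wait = 0
  Job 2: wait = 13
  Job 3: wait = 20
  Job 4: wait = 25
Sum of waiting times = 58
Average waiting time = 58/4 = 14.5

14.5


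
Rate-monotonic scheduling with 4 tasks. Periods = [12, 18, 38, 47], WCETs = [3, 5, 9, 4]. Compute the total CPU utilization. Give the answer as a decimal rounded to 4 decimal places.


Compute individual utilizations (exact fractions):
  Task 1: C/T = 3/12 = 1/4 (approx. 0.25)
  Task 2: C/T = 5/18 (approx. 0.2778)
  Task 3: C/T = 9/38 (approx. 0.2368)
  Task 4: C/T = 4/47 (approx. 0.0851)
Total utilization U = 1/4 + 5/18 + 9/38 + 4/47 = 27317/32148
Rounded to 4 decimal places: U = 0.8497
RM (Liu & Layland) bound for 4 tasks = 0.756828; compare with U = 27317/32148 (approx. 0.849726)
bound < U <= 1, so the RM sufficient condition is not met (inconclusive; an exact test such as response-time analysis is needed).

0.8497


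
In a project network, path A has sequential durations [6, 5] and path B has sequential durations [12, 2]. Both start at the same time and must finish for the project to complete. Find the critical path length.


Path A total = 6 + 5 = 11
Path B total = 12 + 2 = 14
Critical path = longest path = max(11, 14) = 14

14


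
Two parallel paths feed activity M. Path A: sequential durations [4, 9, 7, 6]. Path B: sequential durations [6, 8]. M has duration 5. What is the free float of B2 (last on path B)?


ES(B2) = sum of predecessors on chain B = 6
EF(B2) = ES + duration = 6 + 8 = 14
Successor of B2 is M. ES(M) = max(sum(A), sum(B)) = max(26, 14) = 26
Free float = ES(successor) - EF(current) = 26 - 14 = 12

12


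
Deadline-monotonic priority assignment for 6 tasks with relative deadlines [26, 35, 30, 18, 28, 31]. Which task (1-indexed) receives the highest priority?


Sort tasks by relative deadline (ascending):
  Task 4: deadline = 18
  Task 1: deadline = 26
  Task 5: deadline = 28
  Task 3: deadline = 30
  Task 6: deadline = 31
  Task 2: deadline = 35
Priority order (highest first): [4, 1, 5, 3, 6, 2]
Highest priority task = 4

4


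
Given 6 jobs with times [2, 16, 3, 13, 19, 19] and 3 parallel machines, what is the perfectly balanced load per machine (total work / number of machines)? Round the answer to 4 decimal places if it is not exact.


Total processing time = 2 + 16 + 3 + 13 + 19 + 19 = 72
Number of machines = 3
Ideal balanced load = 72 / 3 = 24.0

24.0


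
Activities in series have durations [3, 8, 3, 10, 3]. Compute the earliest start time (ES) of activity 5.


Activity 5 starts after activities 1 through 4 complete.
Predecessor durations: [3, 8, 3, 10]
ES = 3 + 8 + 3 + 10 = 24

24


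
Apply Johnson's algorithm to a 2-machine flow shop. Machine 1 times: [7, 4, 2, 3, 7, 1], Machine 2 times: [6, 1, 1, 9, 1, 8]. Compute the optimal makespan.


Apply Johnson's rule:
  Group 1 (a <= b): [(6, 1, 8), (4, 3, 9)]
  Group 2 (a > b): [(1, 7, 6), (2, 4, 1), (3, 2, 1), (5, 7, 1)]
Optimal job order: [6, 4, 1, 2, 3, 5]
Schedule:
  Job 6: M1 done at 1, M2 done at 9
  Job 4: M1 done at 4, M2 done at 18
  Job 1: M1 done at 11, M2 done at 24
  Job 2: M1 done at 15, M2 done at 25
  Job 3: M1 done at 17, M2 done at 26
  Job 5: M1 done at 24, M2 done at 27
Makespan = 27

27


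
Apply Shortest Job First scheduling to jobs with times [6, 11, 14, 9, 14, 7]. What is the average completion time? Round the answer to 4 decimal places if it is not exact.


SJF order (ascending): [6, 7, 9, 11, 14, 14]
Completion times:
  Job 1: burst=6, C=6
  Job 2: burst=7, C=13
  Job 3: burst=9, C=22
  Job 4: burst=11, C=33
  Job 5: burst=14, C=47
  Job 6: burst=14, C=61
Average completion = 182/6 = 30.3333

30.3333


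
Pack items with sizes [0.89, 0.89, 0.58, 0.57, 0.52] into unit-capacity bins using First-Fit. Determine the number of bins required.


Place items sequentially using First-Fit:
  Item 0.89 -> new Bin 1
  Item 0.89 -> new Bin 2
  Item 0.58 -> new Bin 3
  Item 0.57 -> new Bin 4
  Item 0.52 -> new Bin 5
Total bins used = 5

5


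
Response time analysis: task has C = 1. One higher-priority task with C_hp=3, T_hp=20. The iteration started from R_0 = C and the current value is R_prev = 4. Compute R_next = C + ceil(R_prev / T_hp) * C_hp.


R_next = C + ceil(R_prev / T_hp) * C_hp
ceil(4 / 20) = ceil(0.2) = 1
Interference = 1 * 3 = 3
R_next = 1 + 3 = 4
R_next = R_prev, so the iteration has converged (response time = 4).

4


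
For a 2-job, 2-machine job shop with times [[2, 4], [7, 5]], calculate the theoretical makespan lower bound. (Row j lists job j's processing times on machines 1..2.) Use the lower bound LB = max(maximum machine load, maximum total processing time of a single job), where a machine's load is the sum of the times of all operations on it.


Machine loads:
  Machine 1: 2 + 7 = 9
  Machine 2: 4 + 5 = 9
Max machine load = 9
Job totals:
  Job 1: 6
  Job 2: 12
Max job total = 12
Lower bound = max(9, 12) = 12

12


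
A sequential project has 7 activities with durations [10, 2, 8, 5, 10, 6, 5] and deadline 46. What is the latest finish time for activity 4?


LF(activity 4) = deadline - sum of successor durations
Successors: activities 5 through 7 with durations [10, 6, 5]
Sum of successor durations = 21
LF = 46 - 21 = 25

25


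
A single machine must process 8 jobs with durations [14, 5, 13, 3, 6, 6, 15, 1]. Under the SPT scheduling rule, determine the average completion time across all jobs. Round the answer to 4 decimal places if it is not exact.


Sort jobs by processing time (SPT order): [1, 3, 5, 6, 6, 13, 14, 15]
Compute completion times sequentially:
  Job 1: processing = 1, completes at 1
  Job 2: processing = 3, completes at 4
  Job 3: processing = 5, completes at 9
  Job 4: processing = 6, completes at 15
  Job 5: processing = 6, completes at 21
  Job 6: processing = 13, completes at 34
  Job 7: processing = 14, completes at 48
  Job 8: processing = 15, completes at 63
Sum of completion times = 195
Average completion time = 195/8 = 24.375

24.375


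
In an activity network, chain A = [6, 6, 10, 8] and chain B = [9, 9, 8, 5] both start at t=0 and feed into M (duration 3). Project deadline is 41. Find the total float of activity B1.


Forward pass: ES(B1) = sum of predecessors on chain B = 0
EF = ES + duration = 0 + 9 = 9
Backward pass: LF(M) = deadline = 41; LS(M) = 41 - 3 = 38
LF(B1) = LS(M) - sum(successors on chain B) = 38 - 22 = 16
LS = LF - duration = 16 - 9 = 7
Total float = LS - ES = 7 - 0 = 7

7


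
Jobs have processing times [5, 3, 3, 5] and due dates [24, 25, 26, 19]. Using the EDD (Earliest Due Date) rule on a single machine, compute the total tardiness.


Sort by due date (EDD order): [(5, 19), (5, 24), (3, 25), (3, 26)]
Compute completion times and tardiness:
  Job 1: p=5, d=19, C=5, tardiness=max(0,5-19)=0
  Job 2: p=5, d=24, C=10, tardiness=max(0,10-24)=0
  Job 3: p=3, d=25, C=13, tardiness=max(0,13-25)=0
  Job 4: p=3, d=26, C=16, tardiness=max(0,16-26)=0
Total tardiness = 0

0


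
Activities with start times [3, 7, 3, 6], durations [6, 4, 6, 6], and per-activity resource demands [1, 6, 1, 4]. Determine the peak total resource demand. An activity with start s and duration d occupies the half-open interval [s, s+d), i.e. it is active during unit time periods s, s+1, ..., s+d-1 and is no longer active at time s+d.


Each activity i is active on [start_i, start_i + duration_i).
Compute total resource usage per time slot:
  t=0: active resources = [], total = 0
  t=1: active resources = [], total = 0
  t=2: active resources = [], total = 0
  t=3: active resources = [1, 1], total = 2
  t=4: active resources = [1, 1], total = 2
  t=5: active resources = [1, 1], total = 2
  t=6: active resources = [1, 1, 4], total = 6
  t=7: active resources = [1, 6, 1, 4], total = 12
  t=8: active resources = [1, 6, 1, 4], total = 12
  t=9: active resources = [6, 4], total = 10
  t=10: active resources = [6, 4], total = 10
  t=11: active resources = [4], total = 4
Peak resource demand = 12

12


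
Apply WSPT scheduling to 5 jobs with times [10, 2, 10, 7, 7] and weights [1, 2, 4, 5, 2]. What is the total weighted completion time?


Compute p/w ratios and sort ascending (WSPT): [(2, 2), (7, 5), (10, 4), (7, 2), (10, 1)]
Compute weighted completion times:
  Job (p=2,w=2): C=2, w*C=2*2=4
  Job (p=7,w=5): C=9, w*C=5*9=45
  Job (p=10,w=4): C=19, w*C=4*19=76
  Job (p=7,w=2): C=26, w*C=2*26=52
  Job (p=10,w=1): C=36, w*C=1*36=36
Total weighted completion time = 213

213


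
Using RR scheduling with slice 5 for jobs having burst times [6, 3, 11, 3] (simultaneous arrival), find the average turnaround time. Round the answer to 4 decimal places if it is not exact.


Time quantum = 5
Execution trace:
  J1 runs 5 units, time = 5
  J2 runs 3 units, time = 8
  J3 runs 5 units, time = 13
  J4 runs 3 units, time = 16
  J1 runs 1 units, time = 17
  J3 runs 5 units, time = 22
  J3 runs 1 units, time = 23
Finish times: [17, 8, 23, 16]
Average turnaround = 64/4 = 16.0

16.0


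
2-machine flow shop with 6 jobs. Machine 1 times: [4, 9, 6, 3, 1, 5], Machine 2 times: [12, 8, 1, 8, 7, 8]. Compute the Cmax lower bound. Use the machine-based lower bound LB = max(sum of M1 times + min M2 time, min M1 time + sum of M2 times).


LB1 = sum(M1 times) + min(M2 times) = 28 + 1 = 29
LB2 = min(M1 times) + sum(M2 times) = 1 + 44 = 45
Lower bound = max(LB1, LB2) = max(29, 45) = 45

45


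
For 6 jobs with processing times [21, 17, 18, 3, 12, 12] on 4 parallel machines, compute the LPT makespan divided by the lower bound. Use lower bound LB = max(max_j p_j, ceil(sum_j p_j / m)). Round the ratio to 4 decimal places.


LPT order: [21, 18, 17, 12, 12, 3]
Machine loads after assignment: [21, 18, 20, 24]
LPT makespan = 24
Lower bound = max(max_job, ceil(total/4)) = max(21, 21) = 21
Ratio = 24 / 21 = 1.1429

1.1429


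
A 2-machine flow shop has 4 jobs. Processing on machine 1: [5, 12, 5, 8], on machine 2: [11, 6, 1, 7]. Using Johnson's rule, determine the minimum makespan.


Apply Johnson's rule:
  Group 1 (a <= b): [(1, 5, 11)]
  Group 2 (a > b): [(4, 8, 7), (2, 12, 6), (3, 5, 1)]
Optimal job order: [1, 4, 2, 3]
Schedule:
  Job 1: M1 done at 5, M2 done at 16
  Job 4: M1 done at 13, M2 done at 23
  Job 2: M1 done at 25, M2 done at 31
  Job 3: M1 done at 30, M2 done at 32
Makespan = 32

32


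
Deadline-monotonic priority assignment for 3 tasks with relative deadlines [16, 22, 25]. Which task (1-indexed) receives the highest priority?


Sort tasks by relative deadline (ascending):
  Task 1: deadline = 16
  Task 2: deadline = 22
  Task 3: deadline = 25
Priority order (highest first): [1, 2, 3]
Highest priority task = 1

1


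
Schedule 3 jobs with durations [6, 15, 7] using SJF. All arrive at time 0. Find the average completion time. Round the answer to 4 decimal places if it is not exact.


SJF order (ascending): [6, 7, 15]
Completion times:
  Job 1: burst=6, C=6
  Job 2: burst=7, C=13
  Job 3: burst=15, C=28
Average completion = 47/3 = 15.6667

15.6667


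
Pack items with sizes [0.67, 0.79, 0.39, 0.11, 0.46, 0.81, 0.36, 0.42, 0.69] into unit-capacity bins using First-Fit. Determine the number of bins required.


Place items sequentially using First-Fit:
  Item 0.67 -> new Bin 1
  Item 0.79 -> new Bin 2
  Item 0.39 -> new Bin 3
  Item 0.11 -> Bin 1 (now 0.78)
  Item 0.46 -> Bin 3 (now 0.85)
  Item 0.81 -> new Bin 4
  Item 0.36 -> new Bin 5
  Item 0.42 -> Bin 5 (now 0.78)
  Item 0.69 -> new Bin 6
Total bins used = 6

6


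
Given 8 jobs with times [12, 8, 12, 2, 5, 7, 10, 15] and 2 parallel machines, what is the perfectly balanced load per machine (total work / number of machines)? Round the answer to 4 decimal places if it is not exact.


Total processing time = 12 + 8 + 12 + 2 + 5 + 7 + 10 + 15 = 71
Number of machines = 2
Ideal balanced load = 71 / 2 = 35.5

35.5


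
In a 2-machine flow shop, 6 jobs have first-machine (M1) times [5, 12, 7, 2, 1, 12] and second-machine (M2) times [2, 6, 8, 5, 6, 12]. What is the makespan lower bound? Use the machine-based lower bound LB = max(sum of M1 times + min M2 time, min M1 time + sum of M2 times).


LB1 = sum(M1 times) + min(M2 times) = 39 + 2 = 41
LB2 = min(M1 times) + sum(M2 times) = 1 + 39 = 40
Lower bound = max(LB1, LB2) = max(41, 40) = 41

41


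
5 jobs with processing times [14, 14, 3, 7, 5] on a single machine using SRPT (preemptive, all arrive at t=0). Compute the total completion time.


Since all jobs arrive at t=0, SRPT equals SPT ordering.
SPT order: [3, 5, 7, 14, 14]
Completion times:
  Job 1: p=3, C=3
  Job 2: p=5, C=8
  Job 3: p=7, C=15
  Job 4: p=14, C=29
  Job 5: p=14, C=43
Total completion time = 3 + 8 + 15 + 29 + 43 = 98

98


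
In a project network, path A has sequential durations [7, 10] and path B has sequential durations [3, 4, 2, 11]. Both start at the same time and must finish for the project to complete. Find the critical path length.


Path A total = 7 + 10 = 17
Path B total = 3 + 4 + 2 + 11 = 20
Critical path = longest path = max(17, 20) = 20

20


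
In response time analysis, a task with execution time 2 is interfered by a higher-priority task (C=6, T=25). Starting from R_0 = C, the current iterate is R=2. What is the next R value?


R_next = C + ceil(R_prev / T_hp) * C_hp
ceil(2 / 25) = ceil(0.08) = 1
Interference = 1 * 6 = 6
R_next = 2 + 6 = 8

8


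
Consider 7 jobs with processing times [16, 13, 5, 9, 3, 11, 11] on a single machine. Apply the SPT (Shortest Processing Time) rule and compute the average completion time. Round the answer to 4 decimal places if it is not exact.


Sort jobs by processing time (SPT order): [3, 5, 9, 11, 11, 13, 16]
Compute completion times sequentially:
  Job 1: processing = 3, completes at 3
  Job 2: processing = 5, completes at 8
  Job 3: processing = 9, completes at 17
  Job 4: processing = 11, completes at 28
  Job 5: processing = 11, completes at 39
  Job 6: processing = 13, completes at 52
  Job 7: processing = 16, completes at 68
Sum of completion times = 215
Average completion time = 215/7 = 30.7143

30.7143


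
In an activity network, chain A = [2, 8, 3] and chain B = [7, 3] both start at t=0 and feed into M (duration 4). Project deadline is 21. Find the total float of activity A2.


Forward pass: ES(A2) = sum of predecessors on chain A = 2
EF = ES + duration = 2 + 8 = 10
Backward pass: LF(M) = deadline = 21; LS(M) = 21 - 4 = 17
LF(A2) = LS(M) - sum(successors on chain A) = 17 - 3 = 14
LS = LF - duration = 14 - 8 = 6
Total float = LS - ES = 6 - 2 = 4

4


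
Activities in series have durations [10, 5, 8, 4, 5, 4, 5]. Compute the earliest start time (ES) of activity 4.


Activity 4 starts after activities 1 through 3 complete.
Predecessor durations: [10, 5, 8]
ES = 10 + 5 + 8 = 23

23


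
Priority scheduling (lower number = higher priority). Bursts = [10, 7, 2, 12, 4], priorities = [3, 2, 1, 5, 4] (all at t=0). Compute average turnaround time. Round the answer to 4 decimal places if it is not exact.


Sort by priority (ascending = highest first):
Order: [(1, 2), (2, 7), (3, 10), (4, 4), (5, 12)]
Completion times:
  Priority 1, burst=2, C=2
  Priority 2, burst=7, C=9
  Priority 3, burst=10, C=19
  Priority 4, burst=4, C=23
  Priority 5, burst=12, C=35
Average turnaround = 88/5 = 17.6

17.6


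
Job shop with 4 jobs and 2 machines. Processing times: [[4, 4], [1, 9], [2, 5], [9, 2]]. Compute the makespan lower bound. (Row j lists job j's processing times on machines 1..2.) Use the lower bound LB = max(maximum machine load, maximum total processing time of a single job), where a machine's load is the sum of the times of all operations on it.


Machine loads:
  Machine 1: 4 + 1 + 2 + 9 = 16
  Machine 2: 4 + 9 + 5 + 2 = 20
Max machine load = 20
Job totals:
  Job 1: 8
  Job 2: 10
  Job 3: 7
  Job 4: 11
Max job total = 11
Lower bound = max(20, 11) = 20

20


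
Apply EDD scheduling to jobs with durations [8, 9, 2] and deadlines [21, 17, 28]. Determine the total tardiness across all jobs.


Sort by due date (EDD order): [(9, 17), (8, 21), (2, 28)]
Compute completion times and tardiness:
  Job 1: p=9, d=17, C=9, tardiness=max(0,9-17)=0
  Job 2: p=8, d=21, C=17, tardiness=max(0,17-21)=0
  Job 3: p=2, d=28, C=19, tardiness=max(0,19-28)=0
Total tardiness = 0

0


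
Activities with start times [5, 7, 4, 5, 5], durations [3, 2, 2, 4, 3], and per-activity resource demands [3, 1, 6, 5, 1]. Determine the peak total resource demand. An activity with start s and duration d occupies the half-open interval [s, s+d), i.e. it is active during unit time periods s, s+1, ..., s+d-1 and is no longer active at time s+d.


Each activity i is active on [start_i, start_i + duration_i).
Compute total resource usage per time slot:
  t=0: active resources = [], total = 0
  t=1: active resources = [], total = 0
  t=2: active resources = [], total = 0
  t=3: active resources = [], total = 0
  t=4: active resources = [6], total = 6
  t=5: active resources = [3, 6, 5, 1], total = 15
  t=6: active resources = [3, 5, 1], total = 9
  t=7: active resources = [3, 1, 5, 1], total = 10
  t=8: active resources = [1, 5], total = 6
Peak resource demand = 15

15


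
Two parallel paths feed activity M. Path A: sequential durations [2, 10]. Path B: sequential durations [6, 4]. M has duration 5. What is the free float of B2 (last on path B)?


ES(B2) = sum of predecessors on chain B = 6
EF(B2) = ES + duration = 6 + 4 = 10
Successor of B2 is M. ES(M) = max(sum(A), sum(B)) = max(12, 10) = 12
Free float = ES(successor) - EF(current) = 12 - 10 = 2

2


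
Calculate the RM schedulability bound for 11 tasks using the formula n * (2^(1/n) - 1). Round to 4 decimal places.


Compute 2^(1/11) = 1.0650410894
Subtract 1: 1.0650410894 - 1 = 0.0650410894
Multiply by n: 11 * 0.0650410894 = 0.7154519834
Round to 4 dp: 0.7155

0.7155


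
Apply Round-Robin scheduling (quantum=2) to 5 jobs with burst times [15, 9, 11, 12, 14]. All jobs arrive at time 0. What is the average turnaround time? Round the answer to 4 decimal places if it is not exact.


Time quantum = 2
Execution trace:
  J1 runs 2 units, time = 2
  J2 runs 2 units, time = 4
  J3 runs 2 units, time = 6
  J4 runs 2 units, time = 8
  J5 runs 2 units, time = 10
  J1 runs 2 units, time = 12
  J2 runs 2 units, time = 14
  J3 runs 2 units, time = 16
  J4 runs 2 units, time = 18
  J5 runs 2 units, time = 20
  J1 runs 2 units, time = 22
  J2 runs 2 units, time = 24
  J3 runs 2 units, time = 26
  J4 runs 2 units, time = 28
  J5 runs 2 units, time = 30
  J1 runs 2 units, time = 32
  J2 runs 2 units, time = 34
  J3 runs 2 units, time = 36
  J4 runs 2 units, time = 38
  J5 runs 2 units, time = 40
  J1 runs 2 units, time = 42
  J2 runs 1 units, time = 43
  J3 runs 2 units, time = 45
  J4 runs 2 units, time = 47
  J5 runs 2 units, time = 49
  J1 runs 2 units, time = 51
  J3 runs 1 units, time = 52
  J4 runs 2 units, time = 54
  J5 runs 2 units, time = 56
  J1 runs 2 units, time = 58
  J5 runs 2 units, time = 60
  J1 runs 1 units, time = 61
Finish times: [61, 43, 52, 54, 60]
Average turnaround = 270/5 = 54.0

54.0


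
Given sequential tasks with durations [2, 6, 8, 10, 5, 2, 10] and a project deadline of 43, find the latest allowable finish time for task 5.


LF(activity 5) = deadline - sum of successor durations
Successors: activities 6 through 7 with durations [2, 10]
Sum of successor durations = 12
LF = 43 - 12 = 31

31


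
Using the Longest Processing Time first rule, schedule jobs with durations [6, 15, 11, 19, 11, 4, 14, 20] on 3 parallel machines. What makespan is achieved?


Sort jobs in decreasing order (LPT): [20, 19, 15, 14, 11, 11, 6, 4]
Assign each job to the least loaded machine:
  Machine 1: jobs [20, 11], load = 31
  Machine 2: jobs [19, 11, 4], load = 34
  Machine 3: jobs [15, 14, 6], load = 35
Makespan = max load = 35

35


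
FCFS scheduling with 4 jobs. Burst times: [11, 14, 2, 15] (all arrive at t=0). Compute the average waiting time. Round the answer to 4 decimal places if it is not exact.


FCFS order (as given): [11, 14, 2, 15]
Waiting times:
  Job 1: wait = 0
  Job 2: wait = 11
  Job 3: wait = 25
  Job 4: wait = 27
Sum of waiting times = 63
Average waiting time = 63/4 = 15.75

15.75


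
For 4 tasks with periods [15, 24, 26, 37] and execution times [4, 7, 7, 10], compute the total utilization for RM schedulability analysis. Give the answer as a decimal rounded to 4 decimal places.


Compute individual utilizations (exact fractions):
  Task 1: C/T = 4/15 (approx. 0.2667)
  Task 2: C/T = 7/24 (approx. 0.2917)
  Task 3: C/T = 7/26 (approx. 0.2692)
  Task 4: C/T = 10/37 (approx. 0.2703)
Total utilization U = 4/15 + 7/24 + 7/26 + 10/37 = 63367/57720
Rounded to 4 decimal places: U = 1.0978
RM (Liu & Layland) bound for 4 tasks = 0.756828; compare with U = 63367/57720 (approx. 1.097834)
U > 1, so the task set is not schedulable (processor overloaded).

1.0978


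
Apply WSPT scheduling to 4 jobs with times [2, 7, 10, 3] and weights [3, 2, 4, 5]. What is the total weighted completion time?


Compute p/w ratios and sort ascending (WSPT): [(3, 5), (2, 3), (10, 4), (7, 2)]
Compute weighted completion times:
  Job (p=3,w=5): C=3, w*C=5*3=15
  Job (p=2,w=3): C=5, w*C=3*5=15
  Job (p=10,w=4): C=15, w*C=4*15=60
  Job (p=7,w=2): C=22, w*C=2*22=44
Total weighted completion time = 134

134


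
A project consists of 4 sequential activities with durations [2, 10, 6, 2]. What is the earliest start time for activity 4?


Activity 4 starts after activities 1 through 3 complete.
Predecessor durations: [2, 10, 6]
ES = 2 + 10 + 6 = 18

18


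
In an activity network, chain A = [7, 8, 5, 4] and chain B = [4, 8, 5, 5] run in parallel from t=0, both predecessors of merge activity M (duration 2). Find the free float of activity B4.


ES(B4) = sum of predecessors on chain B = 17
EF(B4) = ES + duration = 17 + 5 = 22
Successor of B4 is M. ES(M) = max(sum(A), sum(B)) = max(24, 22) = 24
Free float = ES(successor) - EF(current) = 24 - 22 = 2

2


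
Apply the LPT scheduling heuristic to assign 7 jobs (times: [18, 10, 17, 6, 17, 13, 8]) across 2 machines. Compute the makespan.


Sort jobs in decreasing order (LPT): [18, 17, 17, 13, 10, 8, 6]
Assign each job to the least loaded machine:
  Machine 1: jobs [18, 13, 10, 6], load = 47
  Machine 2: jobs [17, 17, 8], load = 42
Makespan = max load = 47

47


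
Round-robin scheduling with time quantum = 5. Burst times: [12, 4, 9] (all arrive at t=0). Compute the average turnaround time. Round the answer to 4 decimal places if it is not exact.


Time quantum = 5
Execution trace:
  J1 runs 5 units, time = 5
  J2 runs 4 units, time = 9
  J3 runs 5 units, time = 14
  J1 runs 5 units, time = 19
  J3 runs 4 units, time = 23
  J1 runs 2 units, time = 25
Finish times: [25, 9, 23]
Average turnaround = 57/3 = 19.0

19.0


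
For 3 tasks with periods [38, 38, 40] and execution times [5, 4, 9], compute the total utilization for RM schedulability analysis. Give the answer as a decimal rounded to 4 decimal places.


Compute individual utilizations (exact fractions):
  Task 1: C/T = 5/38 (approx. 0.1316)
  Task 2: C/T = 4/38 = 2/19 (approx. 0.1053)
  Task 3: C/T = 9/40 (approx. 0.225)
Total utilization U = 5/38 + 2/19 + 9/40 = 351/760
Rounded to 4 decimal places: U = 0.4618
RM (Liu & Layland) bound for 3 tasks = 0.779763; compare with U = 351/760 (approx. 0.461842)
U <= bound, so schedulable by RM sufficient condition.

0.4618


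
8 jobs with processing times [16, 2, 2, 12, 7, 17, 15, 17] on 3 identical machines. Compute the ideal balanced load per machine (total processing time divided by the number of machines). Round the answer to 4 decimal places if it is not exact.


Total processing time = 16 + 2 + 2 + 12 + 7 + 17 + 15 + 17 = 88
Number of machines = 3
Ideal balanced load = 88 / 3 = 29.3333

29.3333


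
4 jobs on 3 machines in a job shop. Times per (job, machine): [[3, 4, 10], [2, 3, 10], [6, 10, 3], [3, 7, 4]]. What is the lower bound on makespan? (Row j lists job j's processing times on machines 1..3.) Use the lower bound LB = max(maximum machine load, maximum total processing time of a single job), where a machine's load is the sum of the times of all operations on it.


Machine loads:
  Machine 1: 3 + 2 + 6 + 3 = 14
  Machine 2: 4 + 3 + 10 + 7 = 24
  Machine 3: 10 + 10 + 3 + 4 = 27
Max machine load = 27
Job totals:
  Job 1: 17
  Job 2: 15
  Job 3: 19
  Job 4: 14
Max job total = 19
Lower bound = max(27, 19) = 27

27


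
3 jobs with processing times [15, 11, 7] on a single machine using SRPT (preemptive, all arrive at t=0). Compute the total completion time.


Since all jobs arrive at t=0, SRPT equals SPT ordering.
SPT order: [7, 11, 15]
Completion times:
  Job 1: p=7, C=7
  Job 2: p=11, C=18
  Job 3: p=15, C=33
Total completion time = 7 + 18 + 33 = 58

58


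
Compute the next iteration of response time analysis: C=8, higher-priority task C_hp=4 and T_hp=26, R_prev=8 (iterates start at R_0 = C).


R_next = C + ceil(R_prev / T_hp) * C_hp
ceil(8 / 26) = ceil(0.3077) = 1
Interference = 1 * 4 = 4
R_next = 8 + 4 = 12

12


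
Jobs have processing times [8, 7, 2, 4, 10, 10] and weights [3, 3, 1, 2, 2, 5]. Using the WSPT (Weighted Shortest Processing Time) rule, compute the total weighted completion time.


Compute p/w ratios and sort ascending (WSPT): [(2, 1), (4, 2), (10, 5), (7, 3), (8, 3), (10, 2)]
Compute weighted completion times:
  Job (p=2,w=1): C=2, w*C=1*2=2
  Job (p=4,w=2): C=6, w*C=2*6=12
  Job (p=10,w=5): C=16, w*C=5*16=80
  Job (p=7,w=3): C=23, w*C=3*23=69
  Job (p=8,w=3): C=31, w*C=3*31=93
  Job (p=10,w=2): C=41, w*C=2*41=82
Total weighted completion time = 338

338


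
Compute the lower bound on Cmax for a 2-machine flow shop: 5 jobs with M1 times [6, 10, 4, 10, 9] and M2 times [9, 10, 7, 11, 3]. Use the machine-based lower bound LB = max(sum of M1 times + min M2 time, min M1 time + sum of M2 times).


LB1 = sum(M1 times) + min(M2 times) = 39 + 3 = 42
LB2 = min(M1 times) + sum(M2 times) = 4 + 40 = 44
Lower bound = max(LB1, LB2) = max(42, 44) = 44

44


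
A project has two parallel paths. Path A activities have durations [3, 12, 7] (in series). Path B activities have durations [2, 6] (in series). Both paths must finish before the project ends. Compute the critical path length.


Path A total = 3 + 12 + 7 = 22
Path B total = 2 + 6 = 8
Critical path = longest path = max(22, 8) = 22

22


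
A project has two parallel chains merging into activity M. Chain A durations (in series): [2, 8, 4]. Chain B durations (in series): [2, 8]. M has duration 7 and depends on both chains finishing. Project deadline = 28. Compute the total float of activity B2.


Forward pass: ES(B2) = sum of predecessors on chain B = 2
EF = ES + duration = 2 + 8 = 10
Backward pass: LF(M) = deadline = 28; LS(M) = 28 - 7 = 21
LF(B2) = LS(M) - sum(successors on chain B) = 21 - 0 = 21
LS = LF - duration = 21 - 8 = 13
Total float = LS - ES = 13 - 2 = 11

11


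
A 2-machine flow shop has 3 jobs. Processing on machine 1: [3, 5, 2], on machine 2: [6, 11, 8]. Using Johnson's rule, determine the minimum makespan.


Apply Johnson's rule:
  Group 1 (a <= b): [(3, 2, 8), (1, 3, 6), (2, 5, 11)]
  Group 2 (a > b): []
Optimal job order: [3, 1, 2]
Schedule:
  Job 3: M1 done at 2, M2 done at 10
  Job 1: M1 done at 5, M2 done at 16
  Job 2: M1 done at 10, M2 done at 27
Makespan = 27

27


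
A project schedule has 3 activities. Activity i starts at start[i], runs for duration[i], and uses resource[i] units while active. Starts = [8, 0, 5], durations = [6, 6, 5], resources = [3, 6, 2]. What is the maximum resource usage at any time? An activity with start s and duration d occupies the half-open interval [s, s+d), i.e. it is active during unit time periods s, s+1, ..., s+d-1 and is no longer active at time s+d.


Each activity i is active on [start_i, start_i + duration_i).
Compute total resource usage per time slot:
  t=0: active resources = [6], total = 6
  t=1: active resources = [6], total = 6
  t=2: active resources = [6], total = 6
  t=3: active resources = [6], total = 6
  t=4: active resources = [6], total = 6
  t=5: active resources = [6, 2], total = 8
  t=6: active resources = [2], total = 2
  t=7: active resources = [2], total = 2
  t=8: active resources = [3, 2], total = 5
  t=9: active resources = [3, 2], total = 5
  t=10: active resources = [3], total = 3
  t=11: active resources = [3], total = 3
  t=12: active resources = [3], total = 3
  t=13: active resources = [3], total = 3
Peak resource demand = 8

8


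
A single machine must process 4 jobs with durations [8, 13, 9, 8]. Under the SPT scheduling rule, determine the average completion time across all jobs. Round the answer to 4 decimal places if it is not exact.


Sort jobs by processing time (SPT order): [8, 8, 9, 13]
Compute completion times sequentially:
  Job 1: processing = 8, completes at 8
  Job 2: processing = 8, completes at 16
  Job 3: processing = 9, completes at 25
  Job 4: processing = 13, completes at 38
Sum of completion times = 87
Average completion time = 87/4 = 21.75

21.75


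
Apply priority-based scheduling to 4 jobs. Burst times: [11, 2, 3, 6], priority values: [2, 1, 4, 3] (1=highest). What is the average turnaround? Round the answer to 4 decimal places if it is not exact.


Sort by priority (ascending = highest first):
Order: [(1, 2), (2, 11), (3, 6), (4, 3)]
Completion times:
  Priority 1, burst=2, C=2
  Priority 2, burst=11, C=13
  Priority 3, burst=6, C=19
  Priority 4, burst=3, C=22
Average turnaround = 56/4 = 14.0

14.0


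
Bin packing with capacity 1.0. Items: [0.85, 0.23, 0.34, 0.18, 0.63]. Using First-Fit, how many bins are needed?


Place items sequentially using First-Fit:
  Item 0.85 -> new Bin 1
  Item 0.23 -> new Bin 2
  Item 0.34 -> Bin 2 (now 0.57)
  Item 0.18 -> Bin 2 (now 0.75)
  Item 0.63 -> new Bin 3
Total bins used = 3

3


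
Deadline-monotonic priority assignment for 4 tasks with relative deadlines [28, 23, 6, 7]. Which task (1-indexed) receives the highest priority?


Sort tasks by relative deadline (ascending):
  Task 3: deadline = 6
  Task 4: deadline = 7
  Task 2: deadline = 23
  Task 1: deadline = 28
Priority order (highest first): [3, 4, 2, 1]
Highest priority task = 3

3


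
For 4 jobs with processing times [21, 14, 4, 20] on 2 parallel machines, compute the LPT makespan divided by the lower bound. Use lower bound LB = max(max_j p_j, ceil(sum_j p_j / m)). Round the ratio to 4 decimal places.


LPT order: [21, 20, 14, 4]
Machine loads after assignment: [25, 34]
LPT makespan = 34
Lower bound = max(max_job, ceil(total/2)) = max(21, 30) = 30
Ratio = 34 / 30 = 1.1333

1.1333


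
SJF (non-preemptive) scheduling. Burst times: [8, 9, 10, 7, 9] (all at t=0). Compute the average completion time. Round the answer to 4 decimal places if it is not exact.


SJF order (ascending): [7, 8, 9, 9, 10]
Completion times:
  Job 1: burst=7, C=7
  Job 2: burst=8, C=15
  Job 3: burst=9, C=24
  Job 4: burst=9, C=33
  Job 5: burst=10, C=43
Average completion = 122/5 = 24.4

24.4


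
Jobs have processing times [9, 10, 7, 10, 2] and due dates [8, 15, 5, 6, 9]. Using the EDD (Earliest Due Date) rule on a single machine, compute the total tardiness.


Sort by due date (EDD order): [(7, 5), (10, 6), (9, 8), (2, 9), (10, 15)]
Compute completion times and tardiness:
  Job 1: p=7, d=5, C=7, tardiness=max(0,7-5)=2
  Job 2: p=10, d=6, C=17, tardiness=max(0,17-6)=11
  Job 3: p=9, d=8, C=26, tardiness=max(0,26-8)=18
  Job 4: p=2, d=9, C=28, tardiness=max(0,28-9)=19
  Job 5: p=10, d=15, C=38, tardiness=max(0,38-15)=23
Total tardiness = 73

73


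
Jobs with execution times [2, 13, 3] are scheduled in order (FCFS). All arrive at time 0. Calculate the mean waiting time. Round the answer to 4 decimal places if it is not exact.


FCFS order (as given): [2, 13, 3]
Waiting times:
  Job 1: wait = 0
  Job 2: wait = 2
  Job 3: wait = 15
Sum of waiting times = 17
Average waiting time = 17/3 = 5.6667

5.6667


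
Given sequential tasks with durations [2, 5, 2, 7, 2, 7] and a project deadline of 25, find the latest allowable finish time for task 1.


LF(activity 1) = deadline - sum of successor durations
Successors: activities 2 through 6 with durations [5, 2, 7, 2, 7]
Sum of successor durations = 23
LF = 25 - 23 = 2

2


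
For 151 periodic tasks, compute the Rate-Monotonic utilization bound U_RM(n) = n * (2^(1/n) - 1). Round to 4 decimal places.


Compute 2^(1/151) = 1.0046009306
Subtract 1: 1.0046009306 - 1 = 0.0046009306
Multiply by n: 151 * 0.0046009306 = 0.6947405206
Round to 4 dp: 0.6947

0.6947


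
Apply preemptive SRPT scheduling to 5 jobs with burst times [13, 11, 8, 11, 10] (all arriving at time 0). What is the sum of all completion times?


Since all jobs arrive at t=0, SRPT equals SPT ordering.
SPT order: [8, 10, 11, 11, 13]
Completion times:
  Job 1: p=8, C=8
  Job 2: p=10, C=18
  Job 3: p=11, C=29
  Job 4: p=11, C=40
  Job 5: p=13, C=53
Total completion time = 8 + 18 + 29 + 40 + 53 = 148

148


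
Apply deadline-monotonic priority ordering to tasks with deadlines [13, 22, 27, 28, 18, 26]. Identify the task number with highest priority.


Sort tasks by relative deadline (ascending):
  Task 1: deadline = 13
  Task 5: deadline = 18
  Task 2: deadline = 22
  Task 6: deadline = 26
  Task 3: deadline = 27
  Task 4: deadline = 28
Priority order (highest first): [1, 5, 2, 6, 3, 4]
Highest priority task = 1

1


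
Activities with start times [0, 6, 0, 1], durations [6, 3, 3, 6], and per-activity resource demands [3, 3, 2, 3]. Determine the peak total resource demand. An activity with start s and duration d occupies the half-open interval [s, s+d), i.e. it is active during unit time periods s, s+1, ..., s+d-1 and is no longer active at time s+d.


Each activity i is active on [start_i, start_i + duration_i).
Compute total resource usage per time slot:
  t=0: active resources = [3, 2], total = 5
  t=1: active resources = [3, 2, 3], total = 8
  t=2: active resources = [3, 2, 3], total = 8
  t=3: active resources = [3, 3], total = 6
  t=4: active resources = [3, 3], total = 6
  t=5: active resources = [3, 3], total = 6
  t=6: active resources = [3, 3], total = 6
  t=7: active resources = [3], total = 3
  t=8: active resources = [3], total = 3
Peak resource demand = 8

8


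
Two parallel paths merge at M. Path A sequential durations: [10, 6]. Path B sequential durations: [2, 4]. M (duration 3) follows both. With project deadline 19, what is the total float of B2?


Forward pass: ES(B2) = sum of predecessors on chain B = 2
EF = ES + duration = 2 + 4 = 6
Backward pass: LF(M) = deadline = 19; LS(M) = 19 - 3 = 16
LF(B2) = LS(M) - sum(successors on chain B) = 16 - 0 = 16
LS = LF - duration = 16 - 4 = 12
Total float = LS - ES = 12 - 2 = 10

10


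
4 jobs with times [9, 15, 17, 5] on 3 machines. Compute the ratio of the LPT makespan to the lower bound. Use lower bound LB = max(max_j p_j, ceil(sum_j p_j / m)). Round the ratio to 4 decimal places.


LPT order: [17, 15, 9, 5]
Machine loads after assignment: [17, 15, 14]
LPT makespan = 17
Lower bound = max(max_job, ceil(total/3)) = max(17, 16) = 17
Ratio = 17 / 17 = 1.0

1.0


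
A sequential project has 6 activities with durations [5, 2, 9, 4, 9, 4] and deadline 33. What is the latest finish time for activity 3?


LF(activity 3) = deadline - sum of successor durations
Successors: activities 4 through 6 with durations [4, 9, 4]
Sum of successor durations = 17
LF = 33 - 17 = 16

16


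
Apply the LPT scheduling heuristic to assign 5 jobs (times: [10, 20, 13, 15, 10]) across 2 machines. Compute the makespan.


Sort jobs in decreasing order (LPT): [20, 15, 13, 10, 10]
Assign each job to the least loaded machine:
  Machine 1: jobs [20, 10], load = 30
  Machine 2: jobs [15, 13, 10], load = 38
Makespan = max load = 38

38


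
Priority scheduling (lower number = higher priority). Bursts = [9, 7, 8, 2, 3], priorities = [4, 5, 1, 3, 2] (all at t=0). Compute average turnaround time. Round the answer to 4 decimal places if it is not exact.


Sort by priority (ascending = highest first):
Order: [(1, 8), (2, 3), (3, 2), (4, 9), (5, 7)]
Completion times:
  Priority 1, burst=8, C=8
  Priority 2, burst=3, C=11
  Priority 3, burst=2, C=13
  Priority 4, burst=9, C=22
  Priority 5, burst=7, C=29
Average turnaround = 83/5 = 16.6

16.6


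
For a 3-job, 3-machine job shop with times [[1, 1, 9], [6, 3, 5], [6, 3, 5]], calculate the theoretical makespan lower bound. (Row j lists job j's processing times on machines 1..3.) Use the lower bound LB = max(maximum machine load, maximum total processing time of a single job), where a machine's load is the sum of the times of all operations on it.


Machine loads:
  Machine 1: 1 + 6 + 6 = 13
  Machine 2: 1 + 3 + 3 = 7
  Machine 3: 9 + 5 + 5 = 19
Max machine load = 19
Job totals:
  Job 1: 11
  Job 2: 14
  Job 3: 14
Max job total = 14
Lower bound = max(19, 14) = 19

19


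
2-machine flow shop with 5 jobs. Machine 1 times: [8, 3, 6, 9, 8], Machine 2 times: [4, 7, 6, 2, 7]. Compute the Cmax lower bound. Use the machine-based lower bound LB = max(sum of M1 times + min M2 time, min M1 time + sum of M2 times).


LB1 = sum(M1 times) + min(M2 times) = 34 + 2 = 36
LB2 = min(M1 times) + sum(M2 times) = 3 + 26 = 29
Lower bound = max(LB1, LB2) = max(36, 29) = 36

36


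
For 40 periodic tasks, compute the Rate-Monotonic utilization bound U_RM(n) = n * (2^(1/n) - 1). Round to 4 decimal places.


Compute 2^(1/40) = 1.0174796921
Subtract 1: 1.0174796921 - 1 = 0.0174796921
Multiply by n: 40 * 0.0174796921 = 0.6991876840
Round to 4 dp: 0.6992

0.6992


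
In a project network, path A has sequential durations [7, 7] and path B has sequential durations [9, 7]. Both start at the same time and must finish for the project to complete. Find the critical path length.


Path A total = 7 + 7 = 14
Path B total = 9 + 7 = 16
Critical path = longest path = max(14, 16) = 16

16
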